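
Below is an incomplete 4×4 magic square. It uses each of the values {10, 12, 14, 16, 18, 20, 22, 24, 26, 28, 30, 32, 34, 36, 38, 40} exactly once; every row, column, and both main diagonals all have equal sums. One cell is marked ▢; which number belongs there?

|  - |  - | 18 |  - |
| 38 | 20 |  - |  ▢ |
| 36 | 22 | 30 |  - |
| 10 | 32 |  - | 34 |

14

The 16 entries sum to 400, so each line sums to 400/4 = 100.
The remaining cell in row 3 is (3,4) = 100 − 88 = 12.
The remaining cell in row 4 is (4,3) = 100 − 76 = 24.
Column 1: 38 + 36 + 10 + ? = 100, so (1,1) = 16.
From column 2, 100 − (20 + 22 + 32) gives (1,2) = 26.
Column 3 needs 100; the known cells sum to 72, so (2,3) = 28.
Using anti-diagonal: 28 + 22 + 10 + ? → (1,4) = 100 − 60 = 40.
Row 2: 38 + 20 + 28 + ? = 100, so (2,4) = 14.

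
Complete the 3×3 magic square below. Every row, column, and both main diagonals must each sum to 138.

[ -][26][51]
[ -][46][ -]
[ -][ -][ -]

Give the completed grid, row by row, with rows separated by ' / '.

61 26 51 / 36 46 56 / 41 66 31

The remaining cell in row 1 is (1,1) = 138 − 77 = 61.
Using column 2: 26 + 46 + ? → (3,2) = 138 − 72 = 66.
Main diagonal needs 138; the known cells sum to 107, so (3,3) = 31.
Anti-diagonal needs 138; the known cells sum to 97, so (3,1) = 41.
Using column 1: 61 + 41 + ? → (2,1) = 138 − 102 = 36.
The remaining cell in column 3 is (2,3) = 138 − 82 = 56.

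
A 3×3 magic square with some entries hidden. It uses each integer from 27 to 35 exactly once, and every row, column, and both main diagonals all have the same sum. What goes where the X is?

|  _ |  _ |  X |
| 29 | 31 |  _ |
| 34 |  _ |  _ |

The entries are 27 through 35, which sum to 279, so each line sums to 279/3 = 93.
Row 2: 29 + 31 + ? = 93, so (2,3) = 33.
From column 1, 93 − (29 + 34) gives (1,1) = 30.
Main diagonal must total 93; the given cells sum to 61, so (3,3) = 32.
From anti-diagonal, 93 − (31 + 34) gives (1,3) = 28.

28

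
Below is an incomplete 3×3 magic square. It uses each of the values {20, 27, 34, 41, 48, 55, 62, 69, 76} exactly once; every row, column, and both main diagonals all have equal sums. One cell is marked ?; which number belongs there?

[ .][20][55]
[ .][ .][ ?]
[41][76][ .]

62

The 9 entries sum to 432, so each line sums to 432/3 = 144.
Using row 1: 20 + 55 + ? → (1,1) = 144 − 75 = 69.
From row 3, 144 − (41 + 76) gives (3,3) = 27.
The remaining cell in column 1 is (2,1) = 144 − 110 = 34.
From column 2, 144 − (20 + 76) gives (2,2) = 48.
Column 3: 55 + 27 + ? = 144, so (2,3) = 62.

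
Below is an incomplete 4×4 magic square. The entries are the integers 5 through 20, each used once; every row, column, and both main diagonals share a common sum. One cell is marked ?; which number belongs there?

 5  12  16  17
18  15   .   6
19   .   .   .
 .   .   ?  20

The entries are 5 through 20, which sum to 200, so each line sums to 200/4 = 50.
The remaining cell in row 2 is (2,3) = 50 − 39 = 11.
The remaining cell in column 1 is (4,1) = 50 − 42 = 8.
From column 4, 50 − (17 + 6 + 20) gives (3,4) = 7.
From main diagonal, 50 − (5 + 15 + 20) gives (3,3) = 10.
Anti-diagonal: 17 + 11 + 8 + ? = 50, so (3,2) = 14.
The remaining cell in column 2 is (4,2) = 50 − 41 = 9.
Column 3 must total 50; the given cells sum to 37, so (4,3) = 13.

13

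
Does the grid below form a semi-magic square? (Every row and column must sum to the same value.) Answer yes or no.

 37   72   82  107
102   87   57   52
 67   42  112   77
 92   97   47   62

Row 1: 37 + 72 + 82 + 107 = 298.
Row 2: 102 + 87 + 57 + 52 = 298.
Row 3: 67 + 42 + 112 + 77 = 298.
Row 4: 92 + 97 + 47 + 62 = 298.
Column 1: 37 + 102 + 67 + 92 = 298.
Column 2: 72 + 87 + 42 + 97 = 298.
Column 3: 82 + 57 + 112 + 47 = 298.
Column 4: 107 + 52 + 77 + 62 = 298.
All lines sum to 298.

Yes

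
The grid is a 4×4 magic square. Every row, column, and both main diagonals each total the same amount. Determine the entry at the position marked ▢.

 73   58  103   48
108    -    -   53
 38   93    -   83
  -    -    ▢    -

Row 1 is complete and sums to 282; that is the magic constant.
Row 3: 38 + 93 + 83 + ? = 282, so (3,3) = 68.
From column 1, 282 − (73 + 108 + 38) gives (4,1) = 63.
Column 4 needs 282; the known cells sum to 184, so (4,4) = 98.
Using main diagonal: 73 + 68 + 98 + ? → (2,2) = 282 − 239 = 43.
Anti-diagonal needs 282; the known cells sum to 204, so (2,3) = 78.
Column 2: 58 + 43 + 93 + ? = 282, so (4,2) = 88.
The remaining cell in column 3 is (4,3) = 282 − 249 = 33.

33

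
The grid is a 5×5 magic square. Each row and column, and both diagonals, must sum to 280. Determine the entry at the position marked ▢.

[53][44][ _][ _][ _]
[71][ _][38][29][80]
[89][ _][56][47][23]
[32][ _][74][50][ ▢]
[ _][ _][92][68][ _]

From row 2, 280 − (71 + 38 + 29 + 80) gives (2,2) = 62.
Row 3 needs 280; the known cells sum to 215, so (3,2) = 65.
Column 1 must total 280; the given cells sum to 245, so (5,1) = 35.
From column 3, 280 − (38 + 56 + 74 + 92) gives (1,3) = 20.
Column 4: 29 + 47 + 50 + 68 + ? = 280, so (1,4) = 86.
Using main diagonal: 53 + 62 + 56 + 50 + ? → (5,5) = 280 − 221 = 59.
Row 1 must total 280; the given cells sum to 203, so (1,5) = 77.
Row 5 needs 280; the known cells sum to 254, so (5,2) = 26.
Column 2 must total 280; the given cells sum to 197, so (4,2) = 83.
Column 5 needs 280; the known cells sum to 239, so (4,5) = 41.

41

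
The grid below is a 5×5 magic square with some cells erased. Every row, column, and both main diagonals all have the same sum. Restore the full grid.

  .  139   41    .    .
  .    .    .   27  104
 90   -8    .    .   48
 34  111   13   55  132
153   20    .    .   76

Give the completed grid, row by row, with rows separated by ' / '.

62 139 41 118 -15 / 6 83 125 27 104 / 90 -8 69 146 48 / 34 111 13 55 132 / 153 20 97 -1 76

Row 4 is already complete: 34 + 111 + 13 + 55 + 132 = 345, so that is the magic constant.
Column 2: 139 + (-8) + 111 + 20 + ? = 345, so (2,2) = 83.
Column 5 must total 345; the given cells sum to 360, so (1,5) = -15.
From anti-diagonal, 345 − (-15 + 27 + 111 + 153) gives (3,3) = 69.
Row 3: 90 + (-8) + 69 + 48 + ? = 345, so (3,4) = 146.
From main diagonal, 345 − (83 + 69 + 55 + 76) gives (1,1) = 62.
The remaining cell in row 1 is (1,4) = 345 − 227 = 118.
Column 1 needs 345; the known cells sum to 339, so (2,1) = 6.
Column 4 must total 345; the given cells sum to 346, so (5,4) = -1.
Row 2 must total 345; the given cells sum to 220, so (2,3) = 125.
Row 5 needs 345; the known cells sum to 248, so (5,3) = 97.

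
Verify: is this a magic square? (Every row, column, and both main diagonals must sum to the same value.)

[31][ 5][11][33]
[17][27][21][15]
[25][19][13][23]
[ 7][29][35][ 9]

Row 1: 31 + 5 + 11 + 33 = 80.
Row 2: 17 + 27 + 21 + 15 = 80.
Row 3: 25 + 19 + 13 + 23 = 80.
Row 4: 7 + 29 + 35 + 9 = 80.
Column 1: 31 + 17 + 25 + 7 = 80.
Column 2: 5 + 27 + 19 + 29 = 80.
Column 3: 11 + 21 + 13 + 35 = 80.
Column 4: 33 + 15 + 23 + 9 = 80.
Main diagonal: 31 + 27 + 13 + 9 = 80.
Anti-diagonal: 33 + 21 + 19 + 7 = 80.
All lines sum to 80.

Yes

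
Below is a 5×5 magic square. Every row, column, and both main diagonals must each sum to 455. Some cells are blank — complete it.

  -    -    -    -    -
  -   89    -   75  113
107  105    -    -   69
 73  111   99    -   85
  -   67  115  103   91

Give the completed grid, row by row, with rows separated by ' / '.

95 83 71 109 97 / 101 89 77 75 113 / 107 105 93 81 69 / 73 111 99 87 85 / 79 67 115 103 91

Using row 4: 73 + 111 + 99 + 85 + ? → (4,4) = 455 − 368 = 87.
The remaining cell in row 5 is (5,1) = 455 − 376 = 79.
Using column 2: 89 + 105 + 111 + 67 + ? → (1,2) = 455 − 372 = 83.
The remaining cell in column 5 is (1,5) = 455 − 358 = 97.
Anti-diagonal: 97 + 75 + 111 + 79 + ? = 455, so (3,3) = 93.
Row 3 needs 455; the known cells sum to 374, so (3,4) = 81.
The remaining cell in column 4 is (1,4) = 455 − 346 = 109.
Main diagonal: 89 + 93 + 87 + 91 + ? = 455, so (1,1) = 95.
Using row 1: 95 + 83 + 109 + 97 + ? → (1,3) = 455 − 384 = 71.
Column 1: 95 + 107 + 73 + 79 + ? = 455, so (2,1) = 101.
Column 3: 71 + 93 + 99 + 115 + ? = 455, so (2,3) = 77.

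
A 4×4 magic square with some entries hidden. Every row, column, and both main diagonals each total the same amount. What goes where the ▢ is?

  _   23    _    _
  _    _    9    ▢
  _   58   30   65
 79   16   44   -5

86

Row 4 is complete and sums to 134; that is the magic constant.
From row 3, 134 − (58 + 30 + 65) gives (3,1) = -19.
Column 2: 23 + 58 + 16 + ? = 134, so (2,2) = 37.
The remaining cell in column 3 is (1,3) = 134 − 83 = 51.
Using main diagonal: 37 + 30 + (-5) + ? → (1,1) = 134 − 62 = 72.
The remaining cell in anti-diagonal is (1,4) = 134 − 146 = -12.
The remaining cell in column 1 is (2,1) = 134 − 132 = 2.
Column 4 needs 134; the known cells sum to 48, so (2,4) = 86.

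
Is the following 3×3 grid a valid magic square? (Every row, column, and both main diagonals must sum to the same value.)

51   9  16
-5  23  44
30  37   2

No — row 2 sums to 62 but column 1 sums to 76.

Row 1: 51 + 9 + 16 = 76.
Row 2: -5 + 23 + 44 = 62.
Row 3: 30 + 37 + 2 = 69.
Column 1: 51 + (-5) + 30 = 76.
Column 2: 9 + 23 + 37 = 69.
Column 3: 16 + 44 + 2 = 62.
Main diagonal: 51 + 23 + 2 = 76.
Anti-diagonal: 16 + 23 + 30 = 69.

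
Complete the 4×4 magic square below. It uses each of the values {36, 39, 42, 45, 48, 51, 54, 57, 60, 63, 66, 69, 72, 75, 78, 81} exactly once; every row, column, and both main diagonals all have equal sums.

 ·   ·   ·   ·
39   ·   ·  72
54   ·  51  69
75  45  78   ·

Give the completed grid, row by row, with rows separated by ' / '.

66 48 63 57 / 39 81 42 72 / 54 60 51 69 / 75 45 78 36

The 16 entries sum to 936, so each line sums to 936/4 = 234.
Row 3: 54 + 51 + 69 + ? = 234, so (3,2) = 60.
Using row 4: 75 + 45 + 78 + ? → (4,4) = 234 − 198 = 36.
From column 1, 234 − (39 + 54 + 75) gives (1,1) = 66.
Column 4 needs 234; the known cells sum to 177, so (1,4) = 57.
Main diagonal: 66 + 51 + 36 + ? = 234, so (2,2) = 81.
Anti-diagonal: 57 + 60 + 75 + ? = 234, so (2,3) = 42.
From column 2, 234 − (81 + 60 + 45) gives (1,2) = 48.
From column 3, 234 − (42 + 51 + 78) gives (1,3) = 63.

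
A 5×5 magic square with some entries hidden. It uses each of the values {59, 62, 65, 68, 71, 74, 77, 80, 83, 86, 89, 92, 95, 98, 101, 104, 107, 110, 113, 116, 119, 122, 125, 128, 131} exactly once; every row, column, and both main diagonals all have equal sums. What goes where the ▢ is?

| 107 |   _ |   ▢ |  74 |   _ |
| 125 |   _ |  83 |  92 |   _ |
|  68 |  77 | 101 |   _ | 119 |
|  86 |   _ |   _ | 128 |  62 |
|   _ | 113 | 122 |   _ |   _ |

The 25 entries sum to 2375, so each line sums to 2375/5 = 475.
Row 3: 68 + 77 + 101 + 119 + ? = 475, so (3,4) = 110.
Column 1 must total 475; the given cells sum to 386, so (5,1) = 89.
Column 4: 74 + 92 + 110 + 128 + ? = 475, so (5,4) = 71.
Row 5 needs 475; the known cells sum to 395, so (5,5) = 80.
Main diagonal: 107 + 101 + 128 + 80 + ? = 475, so (2,2) = 59.
Row 2 must total 475; the given cells sum to 359, so (2,5) = 116.
From column 5, 475 − (116 + 119 + 62 + 80) gives (1,5) = 98.
Anti-diagonal: 98 + 92 + 101 + 89 + ? = 475, so (4,2) = 95.
From row 4, 475 − (86 + 95 + 128 + 62) gives (4,3) = 104.
Column 2 must total 475; the given cells sum to 344, so (1,2) = 131.
Column 3 must total 475; the given cells sum to 410, so (1,3) = 65.

65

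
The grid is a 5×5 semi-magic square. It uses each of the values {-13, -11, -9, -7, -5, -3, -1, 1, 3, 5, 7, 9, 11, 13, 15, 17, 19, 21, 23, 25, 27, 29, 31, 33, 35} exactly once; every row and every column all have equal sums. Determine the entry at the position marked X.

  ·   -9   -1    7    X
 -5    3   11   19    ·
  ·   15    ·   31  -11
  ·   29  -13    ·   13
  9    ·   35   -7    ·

25

The 25 entries sum to 275, so each line sums to 275/5 = 55.
Row 2 must total 55; the given cells sum to 28, so (2,5) = 27.
Using column 2: -9 + 3 + 15 + 29 + ? → (5,2) = 55 − 38 = 17.
Using column 3: -1 + 11 + (-13) + 35 + ? → (3,3) = 55 − 32 = 23.
Column 4 needs 55; the known cells sum to 50, so (4,4) = 5.
The remaining cell in row 3 is (3,1) = 55 − 58 = -3.
Row 4 must total 55; the given cells sum to 34, so (4,1) = 21.
Using row 5: 9 + 17 + 35 + (-7) + ? → (5,5) = 55 − 54 = 1.
Column 1 needs 55; the known cells sum to 22, so (1,1) = 33.
Column 5: 27 + (-11) + 13 + 1 + ? = 55, so (1,5) = 25.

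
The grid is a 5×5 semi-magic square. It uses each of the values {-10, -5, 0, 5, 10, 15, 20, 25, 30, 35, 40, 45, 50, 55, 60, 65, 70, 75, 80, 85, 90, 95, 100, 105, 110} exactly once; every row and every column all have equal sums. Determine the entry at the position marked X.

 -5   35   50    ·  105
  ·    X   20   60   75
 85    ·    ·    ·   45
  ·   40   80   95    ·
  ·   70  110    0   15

5

The 25 entries sum to 1250, so each line sums to 1250/5 = 250.
From row 1, 250 − (-5 + 35 + 50 + 105) gives (1,4) = 65.
From row 5, 250 − (70 + 110 + 0 + 15) gives (5,1) = 55.
Column 3: 50 + 20 + 80 + 110 + ? = 250, so (3,3) = -10.
Column 4 needs 250; the known cells sum to 220, so (3,4) = 30.
Column 5 needs 250; the known cells sum to 240, so (4,5) = 10.
From row 3, 250 − (85 + (-10) + 30 + 45) gives (3,2) = 100.
Row 4: 40 + 80 + 95 + 10 + ? = 250, so (4,1) = 25.
Column 1 needs 250; the known cells sum to 160, so (2,1) = 90.
Using column 2: 35 + 100 + 40 + 70 + ? → (2,2) = 250 − 245 = 5.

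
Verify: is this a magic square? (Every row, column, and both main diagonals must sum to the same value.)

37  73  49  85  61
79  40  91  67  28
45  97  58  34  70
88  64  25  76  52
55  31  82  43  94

Row 1: 37 + 73 + 49 + 85 + 61 = 305.
Row 2: 79 + 40 + 91 + 67 + 28 = 305.
Row 3: 45 + 97 + 58 + 34 + 70 = 304.
Row 4: 88 + 64 + 25 + 76 + 52 = 305.
Row 5: 55 + 31 + 82 + 43 + 94 = 305.
Column 1: 37 + 79 + 45 + 88 + 55 = 304.
Column 2: 73 + 40 + 97 + 64 + 31 = 305.
Column 3: 49 + 91 + 58 + 25 + 82 = 305.
Column 4: 85 + 67 + 34 + 76 + 43 = 305.
Column 5: 61 + 28 + 70 + 52 + 94 = 305.
Main diagonal: 37 + 40 + 58 + 76 + 94 = 305.
Anti-diagonal: 61 + 67 + 58 + 64 + 55 = 305.

No — row 5 sums to 305 but row 3 sums to 304.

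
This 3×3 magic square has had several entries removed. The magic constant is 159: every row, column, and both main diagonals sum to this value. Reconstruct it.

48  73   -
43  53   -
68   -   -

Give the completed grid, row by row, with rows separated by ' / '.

48 73 38 / 43 53 63 / 68 33 58

From row 1, 159 − (48 + 73) gives (1,3) = 38.
Row 2 needs 159; the known cells sum to 96, so (2,3) = 63.
The remaining cell in column 2 is (3,2) = 159 − 126 = 33.
The remaining cell in column 3 is (3,3) = 159 − 101 = 58.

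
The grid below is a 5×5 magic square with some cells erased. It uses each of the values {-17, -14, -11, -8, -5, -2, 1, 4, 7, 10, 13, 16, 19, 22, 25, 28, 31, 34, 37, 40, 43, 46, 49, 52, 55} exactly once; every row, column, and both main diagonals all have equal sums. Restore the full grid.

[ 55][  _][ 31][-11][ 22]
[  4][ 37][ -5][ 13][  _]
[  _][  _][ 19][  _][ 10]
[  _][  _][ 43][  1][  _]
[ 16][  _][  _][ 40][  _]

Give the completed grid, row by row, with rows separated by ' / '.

The 25 entries sum to 475, so each line sums to 475/5 = 95.
Row 1: 55 + 31 + (-11) + 22 + ? = 95, so (1,2) = -2.
Using row 2: 4 + 37 + (-5) + 13 + ? → (2,5) = 95 − 49 = 46.
Column 3 must total 95; the given cells sum to 88, so (5,3) = 7.
Column 4 must total 95; the given cells sum to 43, so (3,4) = 52.
Main diagonal must total 95; the given cells sum to 112, so (5,5) = -17.
The remaining cell in anti-diagonal is (4,2) = 95 − 70 = 25.
Row 5 must total 95; the given cells sum to 46, so (5,2) = 49.
Using column 2: -2 + 37 + 25 + 49 + ? → (3,2) = 95 − 109 = -14.
From column 5, 95 − (22 + 46 + 10 + (-17)) gives (4,5) = 34.
Using row 3: -14 + 19 + 52 + 10 + ? → (3,1) = 95 − 67 = 28.
The remaining cell in row 4 is (4,1) = 95 − 103 = -8.

55 -2 31 -11 22 / 4 37 -5 13 46 / 28 -14 19 52 10 / -8 25 43 1 34 / 16 49 7 40 -17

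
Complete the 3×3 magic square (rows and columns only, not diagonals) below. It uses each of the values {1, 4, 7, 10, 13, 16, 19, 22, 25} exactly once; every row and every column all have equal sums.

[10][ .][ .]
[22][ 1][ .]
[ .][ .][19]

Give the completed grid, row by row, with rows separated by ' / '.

10 25 4 / 22 1 16 / 7 13 19

The 9 entries sum to 117, so each line sums to 117/3 = 39.
Using row 2: 22 + 1 + ? → (2,3) = 39 − 23 = 16.
Using column 1: 10 + 22 + ? → (3,1) = 39 − 32 = 7.
The remaining cell in column 3 is (1,3) = 39 − 35 = 4.
Row 1 must total 39; the given cells sum to 14, so (1,2) = 25.
Using row 3: 7 + 19 + ? → (3,2) = 39 − 26 = 13.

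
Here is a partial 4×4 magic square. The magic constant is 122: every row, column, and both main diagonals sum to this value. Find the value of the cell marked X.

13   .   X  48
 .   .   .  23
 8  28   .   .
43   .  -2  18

68

Row 4: 43 + (-2) + 18 + ? = 122, so (4,2) = 63.
Column 1: 13 + 8 + 43 + ? = 122, so (2,1) = 58.
Using column 4: 48 + 23 + 18 + ? → (3,4) = 122 − 89 = 33.
Anti-diagonal: 48 + 28 + 43 + ? = 122, so (2,3) = 3.
Row 2 must total 122; the given cells sum to 84, so (2,2) = 38.
From row 3, 122 − (8 + 28 + 33) gives (3,3) = 53.
Using column 2: 38 + 28 + 63 + ? → (1,2) = 122 − 129 = -7.
Column 3: 3 + 53 + (-2) + ? = 122, so (1,3) = 68.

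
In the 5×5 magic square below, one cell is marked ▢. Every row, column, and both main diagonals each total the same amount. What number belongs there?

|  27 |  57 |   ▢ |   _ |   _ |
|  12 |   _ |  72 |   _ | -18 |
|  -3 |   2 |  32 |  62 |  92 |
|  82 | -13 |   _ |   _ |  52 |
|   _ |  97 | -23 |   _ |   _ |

Row 3 is complete and sums to 185; that is the magic constant.
From column 1, 185 − (27 + 12 + (-3) + 82) gives (5,1) = 67.
Column 2: 57 + 2 + (-13) + 97 + ? = 185, so (2,2) = 42.
The remaining cell in row 2 is (2,4) = 185 − 108 = 77.
Anti-diagonal: 77 + 32 + (-13) + 67 + ? = 185, so (1,5) = 22.
From column 5, 185 − (22 + (-18) + 92 + 52) gives (5,5) = 37.
Main diagonal: 27 + 42 + 32 + 37 + ? = 185, so (4,4) = 47.
Row 4 needs 185; the known cells sum to 168, so (4,3) = 17.
Using row 5: 67 + 97 + (-23) + 37 + ? → (5,4) = 185 − 178 = 7.
Column 3 needs 185; the known cells sum to 98, so (1,3) = 87.

87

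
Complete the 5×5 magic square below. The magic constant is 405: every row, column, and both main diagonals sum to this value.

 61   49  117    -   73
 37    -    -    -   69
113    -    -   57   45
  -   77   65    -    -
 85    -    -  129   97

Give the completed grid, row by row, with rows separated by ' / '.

Using row 1: 61 + 49 + 117 + 73 + ? → (1,4) = 405 − 300 = 105.
Column 1: 61 + 37 + 113 + 85 + ? = 405, so (4,1) = 109.
Column 5: 73 + 69 + 45 + 97 + ? = 405, so (4,5) = 121.
Row 4: 109 + 77 + 65 + 121 + ? = 405, so (4,4) = 33.
The remaining cell in column 4 is (2,4) = 405 − 324 = 81.
Anti-diagonal: 73 + 81 + 77 + 85 + ? = 405, so (3,3) = 89.
Row 3: 113 + 89 + 57 + 45 + ? = 405, so (3,2) = 101.
The remaining cell in main diagonal is (2,2) = 405 − 280 = 125.
The remaining cell in row 2 is (2,3) = 405 − 312 = 93.
Column 2 must total 405; the given cells sum to 352, so (5,2) = 53.
The remaining cell in column 3 is (5,3) = 405 − 364 = 41.

61 49 117 105 73 / 37 125 93 81 69 / 113 101 89 57 45 / 109 77 65 33 121 / 85 53 41 129 97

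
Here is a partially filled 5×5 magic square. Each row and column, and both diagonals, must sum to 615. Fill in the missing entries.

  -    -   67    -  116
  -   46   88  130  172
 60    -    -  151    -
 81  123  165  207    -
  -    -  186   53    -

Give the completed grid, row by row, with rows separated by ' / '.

158 200 67 74 116 / 179 46 88 130 172 / 60 102 109 151 193 / 81 123 165 207 39 / 137 144 186 53 95

Row 2 needs 615; the known cells sum to 436, so (2,1) = 179.
Row 4 must total 615; the given cells sum to 576, so (4,5) = 39.
Column 3 must total 615; the given cells sum to 506, so (3,3) = 109.
The remaining cell in column 4 is (1,4) = 615 − 541 = 74.
Anti-diagonal must total 615; the given cells sum to 478, so (5,1) = 137.
The remaining cell in column 1 is (1,1) = 615 − 457 = 158.
Main diagonal: 158 + 46 + 109 + 207 + ? = 615, so (5,5) = 95.
The remaining cell in row 1 is (1,2) = 615 − 415 = 200.
Row 5 needs 615; the known cells sum to 471, so (5,2) = 144.
Using column 2: 200 + 46 + 123 + 144 + ? → (3,2) = 615 − 513 = 102.
Using column 5: 116 + 172 + 39 + 95 + ? → (3,5) = 615 − 422 = 193.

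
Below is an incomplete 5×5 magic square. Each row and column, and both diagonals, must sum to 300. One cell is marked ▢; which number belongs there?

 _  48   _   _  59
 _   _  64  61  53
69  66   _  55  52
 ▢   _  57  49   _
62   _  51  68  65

63

Row 3: 69 + 66 + 55 + 52 + ? = 300, so (3,3) = 58.
Row 5 must total 300; the given cells sum to 246, so (5,2) = 54.
Column 3 must total 300; the given cells sum to 230, so (1,3) = 70.
From column 4, 300 − (61 + 55 + 49 + 68) gives (1,4) = 67.
The remaining cell in column 5 is (4,5) = 300 − 229 = 71.
The remaining cell in anti-diagonal is (4,2) = 300 − 240 = 60.
From row 1, 300 − (48 + 70 + 67 + 59) gives (1,1) = 56.
Using row 4: 60 + 57 + 49 + 71 + ? → (4,1) = 300 − 237 = 63.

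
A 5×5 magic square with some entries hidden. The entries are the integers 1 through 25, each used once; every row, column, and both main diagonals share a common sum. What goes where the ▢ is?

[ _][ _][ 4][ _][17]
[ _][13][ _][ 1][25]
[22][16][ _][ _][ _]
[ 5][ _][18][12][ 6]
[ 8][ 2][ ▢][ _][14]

21

The entries are 1 through 25, which sum to 325, so each line sums to 325/5 = 65.
Row 4: 5 + 18 + 12 + 6 + ? = 65, so (4,2) = 24.
From column 2, 65 − (13 + 16 + 24 + 2) gives (1,2) = 10.
The remaining cell in column 5 is (3,5) = 65 − 62 = 3.
Anti-diagonal: 17 + 1 + 24 + 8 + ? = 65, so (3,3) = 15.
Using row 3: 22 + 16 + 15 + 3 + ? → (3,4) = 65 − 56 = 9.
Main diagonal: 13 + 15 + 12 + 14 + ? = 65, so (1,1) = 11.
Using row 1: 11 + 10 + 4 + 17 + ? → (1,4) = 65 − 42 = 23.
Column 1: 11 + 22 + 5 + 8 + ? = 65, so (2,1) = 19.
From column 4, 65 − (23 + 1 + 9 + 12) gives (5,4) = 20.
The remaining cell in row 2 is (2,3) = 65 − 58 = 7.
The remaining cell in row 5 is (5,3) = 65 − 44 = 21.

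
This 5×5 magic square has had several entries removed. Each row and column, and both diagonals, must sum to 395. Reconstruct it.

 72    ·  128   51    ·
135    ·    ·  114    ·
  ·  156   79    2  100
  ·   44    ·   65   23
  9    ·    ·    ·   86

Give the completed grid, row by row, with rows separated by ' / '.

72 -5 128 51 149 / 135 93 16 114 37 / 58 156 79 2 100 / 121 44 142 65 23 / 9 107 30 163 86

Row 3 needs 395; the known cells sum to 337, so (3,1) = 58.
The remaining cell in column 1 is (4,1) = 395 − 274 = 121.
Column 4: 51 + 114 + 2 + 65 + ? = 395, so (5,4) = 163.
Main diagonal: 72 + 79 + 65 + 86 + ? = 395, so (2,2) = 93.
Using anti-diagonal: 114 + 79 + 44 + 9 + ? → (1,5) = 395 − 246 = 149.
From row 1, 395 − (72 + 128 + 51 + 149) gives (1,2) = -5.
Row 4 needs 395; the known cells sum to 253, so (4,3) = 142.
Using column 2: -5 + 93 + 156 + 44 + ? → (5,2) = 395 − 288 = 107.
Using column 5: 149 + 100 + 23 + 86 + ? → (2,5) = 395 − 358 = 37.
Row 2 needs 395; the known cells sum to 379, so (2,3) = 16.
Row 5 needs 395; the known cells sum to 365, so (5,3) = 30.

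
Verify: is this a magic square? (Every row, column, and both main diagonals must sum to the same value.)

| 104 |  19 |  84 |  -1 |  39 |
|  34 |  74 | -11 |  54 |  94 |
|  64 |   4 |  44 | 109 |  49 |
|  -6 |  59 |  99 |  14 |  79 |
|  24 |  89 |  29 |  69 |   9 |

No — anti-diagonal sums to 220 but main diagonal sums to 245.

Row 1: 104 + 19 + 84 + (-1) + 39 = 245.
Row 2: 34 + 74 + (-11) + 54 + 94 = 245.
Row 3: 64 + 4 + 44 + 109 + 49 = 270.
Row 4: -6 + 59 + 99 + 14 + 79 = 245.
Row 5: 24 + 89 + 29 + 69 + 9 = 220.
Column 1: 104 + 34 + 64 + (-6) + 24 = 220.
Column 2: 19 + 74 + 4 + 59 + 89 = 245.
Column 3: 84 + (-11) + 44 + 99 + 29 = 245.
Column 4: -1 + 54 + 109 + 14 + 69 = 245.
Column 5: 39 + 94 + 49 + 79 + 9 = 270.
Main diagonal: 104 + 74 + 44 + 14 + 9 = 245.
Anti-diagonal: 39 + 54 + 44 + 59 + 24 = 220.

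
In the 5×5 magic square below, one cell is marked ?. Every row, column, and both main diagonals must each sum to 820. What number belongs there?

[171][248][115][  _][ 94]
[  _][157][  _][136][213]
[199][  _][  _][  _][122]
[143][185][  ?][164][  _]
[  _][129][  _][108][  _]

87

Row 1 must total 820; the given cells sum to 628, so (1,4) = 192.
Column 2 needs 820; the known cells sum to 719, so (3,2) = 101.
Column 4: 192 + 136 + 164 + 108 + ? = 820, so (3,4) = 220.
Row 3 needs 820; the known cells sum to 642, so (3,3) = 178.
Main diagonal must total 820; the given cells sum to 670, so (5,5) = 150.
Anti-diagonal needs 820; the known cells sum to 593, so (5,1) = 227.
From row 5, 820 − (227 + 129 + 108 + 150) gives (5,3) = 206.
Column 1 needs 820; the known cells sum to 740, so (2,1) = 80.
From column 5, 820 − (94 + 213 + 122 + 150) gives (4,5) = 241.
From row 2, 820 − (80 + 157 + 136 + 213) gives (2,3) = 234.
Row 4 needs 820; the known cells sum to 733, so (4,3) = 87.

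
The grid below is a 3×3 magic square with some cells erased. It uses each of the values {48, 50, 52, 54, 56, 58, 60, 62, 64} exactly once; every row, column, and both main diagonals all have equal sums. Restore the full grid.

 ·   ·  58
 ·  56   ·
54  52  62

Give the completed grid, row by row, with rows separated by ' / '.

50 60 58 / 64 56 48 / 54 52 62

The 9 entries sum to 504, so each line sums to 504/3 = 168.
The remaining cell in column 2 is (1,2) = 168 − 108 = 60.
Using column 3: 58 + 62 + ? → (2,3) = 168 − 120 = 48.
Main diagonal must total 168; the given cells sum to 118, so (1,1) = 50.
Row 2 must total 168; the given cells sum to 104, so (2,1) = 64.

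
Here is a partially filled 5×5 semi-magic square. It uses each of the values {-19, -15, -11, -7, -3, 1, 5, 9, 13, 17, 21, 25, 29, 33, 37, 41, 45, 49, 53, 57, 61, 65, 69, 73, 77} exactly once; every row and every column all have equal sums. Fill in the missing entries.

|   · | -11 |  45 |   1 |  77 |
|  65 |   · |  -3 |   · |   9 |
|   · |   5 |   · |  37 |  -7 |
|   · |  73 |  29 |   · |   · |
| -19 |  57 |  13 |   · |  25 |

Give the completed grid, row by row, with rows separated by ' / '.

33 -11 45 1 77 / 65 21 -3 53 9 / 49 5 61 37 -7 / 17 73 29 -15 41 / -19 57 13 69 25

The 25 entries sum to 725, so each line sums to 725/5 = 145.
Row 1 needs 145; the known cells sum to 112, so (1,1) = 33.
Row 5 needs 145; the known cells sum to 76, so (5,4) = 69.
Column 2 must total 145; the given cells sum to 124, so (2,2) = 21.
Column 3 must total 145; the given cells sum to 84, so (3,3) = 61.
The remaining cell in column 5 is (4,5) = 145 − 104 = 41.
Row 2 needs 145; the known cells sum to 92, so (2,4) = 53.
Using row 3: 5 + 61 + 37 + (-7) + ? → (3,1) = 145 − 96 = 49.
Using column 1: 33 + 65 + 49 + (-19) + ? → (4,1) = 145 − 128 = 17.
Using column 4: 1 + 53 + 37 + 69 + ? → (4,4) = 145 − 160 = -15.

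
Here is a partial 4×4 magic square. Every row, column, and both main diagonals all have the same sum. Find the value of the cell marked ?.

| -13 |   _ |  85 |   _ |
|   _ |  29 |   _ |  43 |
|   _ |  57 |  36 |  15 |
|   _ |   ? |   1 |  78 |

-20

Main diagonal is complete and sums to 130; that is the magic constant.
Row 3: 57 + 36 + 15 + ? = 130, so (3,1) = 22.
Column 3 needs 130; the known cells sum to 122, so (2,3) = 8.
From column 4, 130 − (43 + 15 + 78) gives (1,4) = -6.
The remaining cell in anti-diagonal is (4,1) = 130 − 59 = 71.
Row 1: -13 + 85 + (-6) + ? = 130, so (1,2) = 64.
Row 2: 29 + 8 + 43 + ? = 130, so (2,1) = 50.
Using row 4: 71 + 1 + 78 + ? → (4,2) = 130 − 150 = -20.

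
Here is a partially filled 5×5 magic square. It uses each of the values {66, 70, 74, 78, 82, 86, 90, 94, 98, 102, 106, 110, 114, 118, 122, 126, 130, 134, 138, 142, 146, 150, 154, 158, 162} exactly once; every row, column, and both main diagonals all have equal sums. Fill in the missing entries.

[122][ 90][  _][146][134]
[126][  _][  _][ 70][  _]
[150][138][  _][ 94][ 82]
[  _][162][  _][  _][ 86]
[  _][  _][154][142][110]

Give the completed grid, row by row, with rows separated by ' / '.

122 90 78 146 134 / 126 114 102 70 158 / 150 138 106 94 82 / 74 162 130 118 86 / 98 66 154 142 110

The 25 entries sum to 2850, so each line sums to 2850/5 = 570.
From row 1, 570 − (122 + 90 + 146 + 134) gives (1,3) = 78.
From row 3, 570 − (150 + 138 + 94 + 82) gives (3,3) = 106.
Column 4 must total 570; the given cells sum to 452, so (4,4) = 118.
The remaining cell in column 5 is (2,5) = 570 − 412 = 158.
Using main diagonal: 122 + 106 + 118 + 110 + ? → (2,2) = 570 − 456 = 114.
Anti-diagonal: 134 + 70 + 106 + 162 + ? = 570, so (5,1) = 98.
Using row 2: 126 + 114 + 70 + 158 + ? → (2,3) = 570 − 468 = 102.
Row 5 must total 570; the given cells sum to 504, so (5,2) = 66.
Column 1 needs 570; the known cells sum to 496, so (4,1) = 74.
Column 3: 78 + 102 + 106 + 154 + ? = 570, so (4,3) = 130.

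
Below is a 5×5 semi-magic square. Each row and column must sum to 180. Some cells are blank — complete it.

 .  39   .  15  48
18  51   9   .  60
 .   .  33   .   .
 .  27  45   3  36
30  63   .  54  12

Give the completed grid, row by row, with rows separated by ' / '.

6 39 72 15 48 / 18 51 9 42 60 / 57 0 33 66 24 / 69 27 45 3 36 / 30 63 21 54 12

Row 2 must total 180; the given cells sum to 138, so (2,4) = 42.
Row 4 needs 180; the known cells sum to 111, so (4,1) = 69.
Row 5: 30 + 63 + 54 + 12 + ? = 180, so (5,3) = 21.
From column 2, 180 − (39 + 51 + 27 + 63) gives (3,2) = 0.
The remaining cell in column 3 is (1,3) = 180 − 108 = 72.
The remaining cell in column 4 is (3,4) = 180 − 114 = 66.
Column 5 must total 180; the given cells sum to 156, so (3,5) = 24.
Using row 1: 39 + 72 + 15 + 48 + ? → (1,1) = 180 − 174 = 6.
Using row 3: 0 + 33 + 66 + 24 + ? → (3,1) = 180 − 123 = 57.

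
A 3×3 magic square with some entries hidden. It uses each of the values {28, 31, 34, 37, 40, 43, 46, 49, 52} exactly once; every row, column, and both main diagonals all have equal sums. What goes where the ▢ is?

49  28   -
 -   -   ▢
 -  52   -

The 9 entries sum to 360, so each line sums to 360/3 = 120.
From row 1, 120 − (49 + 28) gives (1,3) = 43.
The remaining cell in column 2 is (2,2) = 120 − 80 = 40.
Main diagonal must total 120; the given cells sum to 89, so (3,3) = 31.
Anti-diagonal needs 120; the known cells sum to 83, so (3,1) = 37.
Column 1: 49 + 37 + ? = 120, so (2,1) = 34.
Using column 3: 43 + 31 + ? → (2,3) = 120 − 74 = 46.

46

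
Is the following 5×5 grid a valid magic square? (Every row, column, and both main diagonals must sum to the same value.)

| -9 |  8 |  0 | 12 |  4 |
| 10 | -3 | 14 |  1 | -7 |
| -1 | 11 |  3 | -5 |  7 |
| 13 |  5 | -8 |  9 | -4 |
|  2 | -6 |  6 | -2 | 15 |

Yes

Row 1: -9 + 8 + 0 + 12 + 4 = 15.
Row 2: 10 + (-3) + 14 + 1 + (-7) = 15.
Row 3: -1 + 11 + 3 + (-5) + 7 = 15.
Row 4: 13 + 5 + (-8) + 9 + (-4) = 15.
Row 5: 2 + (-6) + 6 + (-2) + 15 = 15.
Column 1: -9 + 10 + (-1) + 13 + 2 = 15.
Column 2: 8 + (-3) + 11 + 5 + (-6) = 15.
Column 3: 0 + 14 + 3 + (-8) + 6 = 15.
Column 4: 12 + 1 + (-5) + 9 + (-2) = 15.
Column 5: 4 + (-7) + 7 + (-4) + 15 = 15.
Main diagonal: -9 + (-3) + 3 + 9 + 15 = 15.
Anti-diagonal: 4 + 1 + 3 + 5 + 2 = 15.
All lines sum to 15.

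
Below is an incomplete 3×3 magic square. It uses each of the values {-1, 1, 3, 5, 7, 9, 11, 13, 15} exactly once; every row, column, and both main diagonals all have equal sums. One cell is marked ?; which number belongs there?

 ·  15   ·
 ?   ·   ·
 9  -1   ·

The 9 entries sum to 63, so each line sums to 63/3 = 21.
From row 3, 21 − (9 + (-1)) gives (3,3) = 13.
Using column 2: 15 + (-1) + ? → (2,2) = 21 − 14 = 7.
Using main diagonal: 7 + 13 + ? → (1,1) = 21 − 20 = 1.
Anti-diagonal needs 21; the known cells sum to 16, so (1,3) = 5.
Using column 1: 1 + 9 + ? → (2,1) = 21 − 10 = 11.

11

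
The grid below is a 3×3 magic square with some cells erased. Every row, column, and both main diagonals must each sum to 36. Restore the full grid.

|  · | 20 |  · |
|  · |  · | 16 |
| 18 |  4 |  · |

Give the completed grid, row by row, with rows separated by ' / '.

The remaining cell in row 3 is (3,3) = 36 − 22 = 14.
Using column 2: 20 + 4 + ? → (2,2) = 36 − 24 = 12.
Using column 3: 16 + 14 + ? → (1,3) = 36 − 30 = 6.
Main diagonal needs 36; the known cells sum to 26, so (1,1) = 10.
Row 2: 12 + 16 + ? = 36, so (2,1) = 8.

10 20 6 / 8 12 16 / 18 4 14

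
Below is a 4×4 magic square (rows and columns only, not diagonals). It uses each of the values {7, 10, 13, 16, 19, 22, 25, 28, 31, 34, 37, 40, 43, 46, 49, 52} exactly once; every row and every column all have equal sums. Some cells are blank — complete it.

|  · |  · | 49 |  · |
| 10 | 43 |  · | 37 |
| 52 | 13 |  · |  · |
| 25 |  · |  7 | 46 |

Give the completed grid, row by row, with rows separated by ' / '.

31 22 49 16 / 10 43 28 37 / 52 13 34 19 / 25 40 7 46

The 16 entries sum to 472, so each line sums to 472/4 = 118.
Using row 2: 10 + 43 + 37 + ? → (2,3) = 118 − 90 = 28.
The remaining cell in row 4 is (4,2) = 118 − 78 = 40.
Using column 1: 10 + 52 + 25 + ? → (1,1) = 118 − 87 = 31.
Using column 2: 43 + 13 + 40 + ? → (1,2) = 118 − 96 = 22.
Column 3 must total 118; the given cells sum to 84, so (3,3) = 34.
The remaining cell in row 1 is (1,4) = 118 − 102 = 16.
From row 3, 118 − (52 + 13 + 34) gives (3,4) = 19.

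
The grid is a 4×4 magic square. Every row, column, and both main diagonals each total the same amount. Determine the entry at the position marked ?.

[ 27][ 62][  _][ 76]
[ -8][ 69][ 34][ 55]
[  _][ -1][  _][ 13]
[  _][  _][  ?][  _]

83

Row 2 is complete and sums to 150; that is the magic constant.
Row 1 needs 150; the known cells sum to 165, so (1,3) = -15.
The remaining cell in column 2 is (4,2) = 150 − 130 = 20.
Column 4 needs 150; the known cells sum to 144, so (4,4) = 6.
Main diagonal must total 150; the given cells sum to 102, so (3,3) = 48.
Anti-diagonal needs 150; the known cells sum to 109, so (4,1) = 41.
Row 3 must total 150; the given cells sum to 60, so (3,1) = 90.
Row 4 must total 150; the given cells sum to 67, so (4,3) = 83.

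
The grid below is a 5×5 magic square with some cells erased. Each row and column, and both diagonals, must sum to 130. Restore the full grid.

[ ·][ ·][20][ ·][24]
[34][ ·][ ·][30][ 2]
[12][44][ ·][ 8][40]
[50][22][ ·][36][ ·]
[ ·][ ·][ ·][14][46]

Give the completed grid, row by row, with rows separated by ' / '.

Row 3 needs 130; the known cells sum to 104, so (3,3) = 26.
Column 4 must total 130; the given cells sum to 88, so (1,4) = 42.
Column 5 needs 130; the known cells sum to 112, so (4,5) = 18.
The remaining cell in anti-diagonal is (5,1) = 130 − 102 = 28.
Row 4 needs 130; the known cells sum to 126, so (4,3) = 4.
The remaining cell in column 1 is (1,1) = 130 − 124 = 6.
From main diagonal, 130 − (6 + 26 + 36 + 46) gives (2,2) = 16.
Row 1 must total 130; the given cells sum to 92, so (1,2) = 38.
Row 2 needs 130; the known cells sum to 82, so (2,3) = 48.
Column 2 needs 130; the known cells sum to 120, so (5,2) = 10.
The remaining cell in column 3 is (5,3) = 130 − 98 = 32.

6 38 20 42 24 / 34 16 48 30 2 / 12 44 26 8 40 / 50 22 4 36 18 / 28 10 32 14 46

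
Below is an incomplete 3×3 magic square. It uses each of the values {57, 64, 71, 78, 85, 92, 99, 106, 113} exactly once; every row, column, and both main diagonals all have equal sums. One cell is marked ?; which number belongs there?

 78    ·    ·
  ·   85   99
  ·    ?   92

57

The 9 entries sum to 765, so each line sums to 765/3 = 255.
Row 2 needs 255; the known cells sum to 184, so (2,1) = 71.
Column 1: 78 + 71 + ? = 255, so (3,1) = 106.
From column 3, 255 − (99 + 92) gives (1,3) = 64.
The remaining cell in row 1 is (1,2) = 255 − 142 = 113.
Using row 3: 106 + 92 + ? → (3,2) = 255 − 198 = 57.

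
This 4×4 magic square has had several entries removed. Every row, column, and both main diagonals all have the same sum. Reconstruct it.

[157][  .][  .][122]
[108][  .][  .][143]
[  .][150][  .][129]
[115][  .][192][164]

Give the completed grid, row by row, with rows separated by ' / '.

157 185 94 122 / 108 136 171 143 / 178 150 101 129 / 115 87 192 164

Column 4 is already complete: 122 + 143 + 129 + 164 = 558, so that is the magic constant.
The remaining cell in row 4 is (4,2) = 558 − 471 = 87.
Column 1 needs 558; the known cells sum to 380, so (3,1) = 178.
Anti-diagonal must total 558; the given cells sum to 387, so (2,3) = 171.
Using row 2: 108 + 171 + 143 + ? → (2,2) = 558 − 422 = 136.
The remaining cell in row 3 is (3,3) = 558 − 457 = 101.
Column 2 must total 558; the given cells sum to 373, so (1,2) = 185.
Using column 3: 171 + 101 + 192 + ? → (1,3) = 558 − 464 = 94.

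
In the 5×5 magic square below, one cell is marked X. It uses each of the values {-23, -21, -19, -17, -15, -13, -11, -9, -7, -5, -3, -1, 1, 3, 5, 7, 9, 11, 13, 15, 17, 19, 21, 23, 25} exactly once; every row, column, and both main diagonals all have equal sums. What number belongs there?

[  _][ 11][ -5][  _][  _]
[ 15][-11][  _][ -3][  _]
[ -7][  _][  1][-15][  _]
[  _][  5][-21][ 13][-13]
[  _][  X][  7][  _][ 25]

-17

The 25 entries sum to 25, so each line sums to 25/5 = 5.
From row 4, 5 − (5 + (-21) + 13 + (-13)) gives (4,1) = 21.
The remaining cell in column 3 is (2,3) = 5 − (-18) = 23.
Main diagonal must total 5; the given cells sum to 28, so (1,1) = -23.
Using row 2: 15 + (-11) + 23 + (-3) + ? → (2,5) = 5 − 24 = -19.
Column 1 needs 5; the known cells sum to 6, so (5,1) = -1.
Anti-diagonal needs 5; the known cells sum to 2, so (1,5) = 3.
Row 1 must total 5; the given cells sum to -14, so (1,4) = 19.
The remaining cell in column 4 is (5,4) = 5 − 14 = -9.
Column 5 must total 5; the given cells sum to -4, so (3,5) = 9.
From row 3, 5 − (-7 + 1 + (-15) + 9) gives (3,2) = 17.
From row 5, 5 − (-1 + 7 + (-9) + 25) gives (5,2) = -17.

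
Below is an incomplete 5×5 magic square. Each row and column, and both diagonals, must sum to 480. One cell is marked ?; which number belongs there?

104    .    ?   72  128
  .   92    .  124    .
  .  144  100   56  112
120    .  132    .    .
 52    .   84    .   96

116

The remaining cell in row 3 is (3,1) = 480 − 412 = 68.
Using column 1: 104 + 68 + 120 + 52 + ? → (2,1) = 480 − 344 = 136.
Main diagonal needs 480; the known cells sum to 392, so (4,4) = 88.
Anti-diagonal must total 480; the given cells sum to 404, so (4,2) = 76.
From row 4, 480 − (120 + 76 + 132 + 88) gives (4,5) = 64.
From column 4, 480 − (72 + 124 + 56 + 88) gives (5,4) = 140.
Column 5 must total 480; the given cells sum to 400, so (2,5) = 80.
Using row 2: 136 + 92 + 124 + 80 + ? → (2,3) = 480 − 432 = 48.
Row 5 needs 480; the known cells sum to 372, so (5,2) = 108.
The remaining cell in column 2 is (1,2) = 480 − 420 = 60.
Column 3 must total 480; the given cells sum to 364, so (1,3) = 116.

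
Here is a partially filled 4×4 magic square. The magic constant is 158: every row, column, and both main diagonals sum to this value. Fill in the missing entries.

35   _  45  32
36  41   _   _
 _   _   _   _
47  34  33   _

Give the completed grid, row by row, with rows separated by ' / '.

Using row 1: 35 + 45 + 32 + ? → (1,2) = 158 − 112 = 46.
Row 4: 47 + 34 + 33 + ? = 158, so (4,4) = 44.
Using column 1: 35 + 36 + 47 + ? → (3,1) = 158 − 118 = 40.
Column 2 must total 158; the given cells sum to 121, so (3,2) = 37.
The remaining cell in main diagonal is (3,3) = 158 − 120 = 38.
Using anti-diagonal: 32 + 37 + 47 + ? → (2,3) = 158 − 116 = 42.
Row 2: 36 + 41 + 42 + ? = 158, so (2,4) = 39.
The remaining cell in row 3 is (3,4) = 158 − 115 = 43.

35 46 45 32 / 36 41 42 39 / 40 37 38 43 / 47 34 33 44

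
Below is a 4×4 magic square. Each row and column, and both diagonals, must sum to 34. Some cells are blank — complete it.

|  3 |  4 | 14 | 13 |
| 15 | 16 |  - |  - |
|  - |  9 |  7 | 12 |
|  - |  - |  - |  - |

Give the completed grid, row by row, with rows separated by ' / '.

Row 3: 9 + 7 + 12 + ? = 34, so (3,1) = 6.
Column 1 needs 34; the known cells sum to 24, so (4,1) = 10.
Column 2: 4 + 16 + 9 + ? = 34, so (4,2) = 5.
Main diagonal must total 34; the given cells sum to 26, so (4,4) = 8.
Using anti-diagonal: 13 + 9 + 10 + ? → (2,3) = 34 − 32 = 2.
From row 2, 34 − (15 + 16 + 2) gives (2,4) = 1.
Row 4: 10 + 5 + 8 + ? = 34, so (4,3) = 11.

3 4 14 13 / 15 16 2 1 / 6 9 7 12 / 10 5 11 8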